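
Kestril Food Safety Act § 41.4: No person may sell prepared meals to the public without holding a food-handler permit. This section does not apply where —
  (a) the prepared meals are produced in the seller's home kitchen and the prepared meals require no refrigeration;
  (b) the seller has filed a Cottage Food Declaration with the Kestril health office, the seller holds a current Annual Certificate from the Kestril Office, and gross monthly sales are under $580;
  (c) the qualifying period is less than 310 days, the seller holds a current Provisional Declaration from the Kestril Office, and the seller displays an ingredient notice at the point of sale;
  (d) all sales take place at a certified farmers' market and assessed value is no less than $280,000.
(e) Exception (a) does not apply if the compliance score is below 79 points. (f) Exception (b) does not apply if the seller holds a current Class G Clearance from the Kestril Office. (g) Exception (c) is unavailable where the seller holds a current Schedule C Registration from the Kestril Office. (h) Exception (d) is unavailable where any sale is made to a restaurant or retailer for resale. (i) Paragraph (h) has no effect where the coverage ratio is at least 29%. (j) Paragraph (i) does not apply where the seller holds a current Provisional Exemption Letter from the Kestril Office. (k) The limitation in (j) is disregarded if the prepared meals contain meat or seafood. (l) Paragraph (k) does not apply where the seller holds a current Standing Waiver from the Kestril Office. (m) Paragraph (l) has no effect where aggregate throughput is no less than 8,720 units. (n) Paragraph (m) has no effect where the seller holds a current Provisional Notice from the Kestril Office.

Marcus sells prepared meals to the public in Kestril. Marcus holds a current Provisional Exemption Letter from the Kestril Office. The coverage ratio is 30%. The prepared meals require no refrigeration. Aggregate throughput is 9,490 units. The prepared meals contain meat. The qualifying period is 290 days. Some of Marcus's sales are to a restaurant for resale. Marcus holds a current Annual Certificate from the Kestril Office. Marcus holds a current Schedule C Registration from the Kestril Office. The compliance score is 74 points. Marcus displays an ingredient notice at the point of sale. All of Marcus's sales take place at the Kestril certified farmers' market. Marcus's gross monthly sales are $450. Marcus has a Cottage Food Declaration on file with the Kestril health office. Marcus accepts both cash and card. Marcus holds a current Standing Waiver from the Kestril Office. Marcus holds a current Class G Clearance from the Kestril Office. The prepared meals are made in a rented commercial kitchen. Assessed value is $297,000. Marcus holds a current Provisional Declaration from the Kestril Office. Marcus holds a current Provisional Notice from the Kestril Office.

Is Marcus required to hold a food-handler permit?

Yes — Marcus must hold a food-handler permit.

Exception (a) does not apply: the prepared meals are made in a commercial kitchen, not a home kitchen.
All of (b)'s requirements are met (a Cottage Food Declaration is on file; a current Annual Certificate is held; gross monthly sales are $450, under the $580 limit). But applying paragraph (f): (f) operates against (b): a current Class G Clearance is held. So (b) is unavailable.
Exception (c)'s conditions are all satisfied: the qualifying period is 290 days, less than the 310 days limit; a current Provisional Declaration is held; an ingredient notice is displayed. But: (g) operates against (c): a current Schedule C Registration is held. So (c) is unavailable.
Exception (d)'s conditions are all satisfied: all sales are at a certified farmers' market; assessed value is $297,000, meeting the $280,000 threshold. Turning to paragraphs (h)–(n): (h) is engaged — some sales are to a restaurant for resale. (i) would limit (h) — the coverage ratio is 30%, meeting the 29% threshold — but (j) sets (i) aside: (j) is triggered — a current Provisional Exemption Letter is held. (k) is engaged (the prepared meals contain meat), but is overridden by (l): (l) operates against (k): a current Standing Waiver is held. (m) would limit (l) — aggregate throughput is 9,490 units, meeting the 8,720 units threshold — but (n) sets (m) aside: (n) is engaged — a current Provisional Notice is held. (d) is therefore removed.
No exception is made out. Marcus falls within the general rule.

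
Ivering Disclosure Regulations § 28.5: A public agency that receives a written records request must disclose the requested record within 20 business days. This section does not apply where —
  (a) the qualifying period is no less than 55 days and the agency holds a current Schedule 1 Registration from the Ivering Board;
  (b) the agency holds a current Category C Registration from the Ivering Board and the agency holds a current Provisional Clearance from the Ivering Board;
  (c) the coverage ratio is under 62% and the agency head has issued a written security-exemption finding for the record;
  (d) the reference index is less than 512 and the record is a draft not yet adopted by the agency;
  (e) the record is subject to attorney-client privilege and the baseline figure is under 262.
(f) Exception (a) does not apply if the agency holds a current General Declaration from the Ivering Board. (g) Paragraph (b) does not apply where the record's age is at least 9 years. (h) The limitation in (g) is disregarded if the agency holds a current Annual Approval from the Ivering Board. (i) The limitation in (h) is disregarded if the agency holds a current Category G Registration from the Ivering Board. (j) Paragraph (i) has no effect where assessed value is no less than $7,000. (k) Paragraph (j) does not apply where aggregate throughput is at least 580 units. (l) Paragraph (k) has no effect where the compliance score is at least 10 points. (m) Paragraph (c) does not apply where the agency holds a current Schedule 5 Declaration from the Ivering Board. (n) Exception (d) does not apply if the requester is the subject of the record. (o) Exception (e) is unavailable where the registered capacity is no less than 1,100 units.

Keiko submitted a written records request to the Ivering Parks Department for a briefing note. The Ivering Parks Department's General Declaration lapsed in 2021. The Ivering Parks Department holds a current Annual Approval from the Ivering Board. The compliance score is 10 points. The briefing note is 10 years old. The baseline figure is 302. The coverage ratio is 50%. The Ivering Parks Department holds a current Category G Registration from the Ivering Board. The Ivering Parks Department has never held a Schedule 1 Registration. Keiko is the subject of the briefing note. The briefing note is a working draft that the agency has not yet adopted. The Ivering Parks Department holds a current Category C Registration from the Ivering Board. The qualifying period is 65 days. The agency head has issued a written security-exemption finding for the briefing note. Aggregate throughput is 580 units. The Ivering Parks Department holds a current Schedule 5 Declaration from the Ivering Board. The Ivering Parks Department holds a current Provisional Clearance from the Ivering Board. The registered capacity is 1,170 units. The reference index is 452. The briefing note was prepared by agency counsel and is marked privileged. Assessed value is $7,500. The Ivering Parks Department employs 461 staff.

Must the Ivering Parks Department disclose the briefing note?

Exception (a) requires that the agency holds a current Schedule 1 Registration from the Ivering Board; but no current Schedule 1 Registration is held, so (a) is unavailable.
Exception (b): a current Category C Registration is held; a current Provisional Clearance is held — every condition holds. Under paragraphs (g)–(l): (g) is triggered (the record's age is 10 years, meeting the 9 years threshold), but is itself disapplied by (h): (h) is triggered — a current Annual Approval is held. (i) would limit (h) — a current Category G Registration is held — but (j) sets (i) aside: (j) operates against (i): assessed value is $7,500, meeting the $7,000 threshold. (k) would limit (j) — aggregate throughput is 580 units, meeting the 580 units threshold — but (l) sets (k) aside: (l) applies — the compliance score is 10 points, meeting the 10 points threshold. (b) remains available.
All of (c)'s requirements are met (the coverage ratio is 50%, under the 62% limit; a written security-exemption finding has been issued). Turning to paragraph (m): (m) operates against (c): a current Schedule 5 Declaration is held. Exception (c) does not apply.
Exception (d) is satisfied on its face — the reference index is 452, less than the 512 limit; the briefing note is an unadopted draft. However, paragraph (n) must be considered: (n) operates against (d): Keiko is the subject of the briefing note. So (d) is unavailable.
Exception (e) requires that the baseline figure is under 262; but the baseline figure is 302, not under 262, so (e) is unavailable.

No — exception (b) applies; the Ivering Parks Department is not required to disclose the briefing note.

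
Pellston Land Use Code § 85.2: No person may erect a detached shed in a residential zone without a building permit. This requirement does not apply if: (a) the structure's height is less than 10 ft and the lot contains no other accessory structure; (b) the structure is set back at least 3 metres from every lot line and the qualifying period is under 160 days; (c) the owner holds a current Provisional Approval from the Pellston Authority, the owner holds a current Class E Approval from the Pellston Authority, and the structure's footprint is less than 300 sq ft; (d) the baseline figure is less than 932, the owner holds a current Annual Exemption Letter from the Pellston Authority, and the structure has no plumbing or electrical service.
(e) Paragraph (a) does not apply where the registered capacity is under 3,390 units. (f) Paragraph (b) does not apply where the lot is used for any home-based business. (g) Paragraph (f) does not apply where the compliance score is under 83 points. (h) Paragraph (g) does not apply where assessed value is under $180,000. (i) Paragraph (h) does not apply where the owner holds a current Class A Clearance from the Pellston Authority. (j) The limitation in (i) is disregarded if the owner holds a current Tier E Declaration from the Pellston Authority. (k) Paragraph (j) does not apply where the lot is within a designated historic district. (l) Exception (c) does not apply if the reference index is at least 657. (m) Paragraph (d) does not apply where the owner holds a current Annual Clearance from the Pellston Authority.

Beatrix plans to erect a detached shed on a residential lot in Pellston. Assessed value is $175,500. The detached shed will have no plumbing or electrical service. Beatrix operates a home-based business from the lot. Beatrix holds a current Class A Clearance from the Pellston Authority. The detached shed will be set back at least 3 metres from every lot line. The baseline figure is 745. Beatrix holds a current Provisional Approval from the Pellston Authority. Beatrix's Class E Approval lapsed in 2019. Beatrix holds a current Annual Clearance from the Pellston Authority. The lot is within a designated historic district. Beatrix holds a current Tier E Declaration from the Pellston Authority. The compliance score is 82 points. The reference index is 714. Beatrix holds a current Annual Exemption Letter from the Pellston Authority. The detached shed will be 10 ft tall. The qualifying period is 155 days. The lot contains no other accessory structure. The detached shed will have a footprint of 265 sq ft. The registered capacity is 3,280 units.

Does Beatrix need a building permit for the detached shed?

No — exception (b) applies; Beatrix does not need a building permit.

Exception (a) requires that the structure's height is less than 10 ft; but the structure's height is 10 ft, not less than 10 ft, so (a) is unavailable.
Exception (b) is satisfied on its face — the setback is at least 3 m on every side; the qualifying period is 155 days, under the 160 days limit. As to paragraphs (f)–(k): (f) would limit (b) — a home-based business operates on the lot — but (g) sets (f) aside: (g) operates against (f): the compliance score is 82 points, under the 83 points limit. (h) would limit (g) — assessed value is $175,500, under the $180,000 limit — but (i) sets (h) aside: (i) is triggered — a current Class A Clearance is held. (j) is triggered (a current Tier E Declaration is held), but yields to (k): (k) is triggered — the lot is in a historic district. (b) remains available.
Exception (c) does not apply: there is no Class E Approval in force.
Exception (d)'s conditions are all satisfied: the baseline figure is 745, less than the 932 limit; a current Annual Exemption Letter is held; there is no plumbing or electrical service. However, paragraph (m) must be considered: (m) operates against (d): a current Annual Clearance is held. Exception (d) does not apply.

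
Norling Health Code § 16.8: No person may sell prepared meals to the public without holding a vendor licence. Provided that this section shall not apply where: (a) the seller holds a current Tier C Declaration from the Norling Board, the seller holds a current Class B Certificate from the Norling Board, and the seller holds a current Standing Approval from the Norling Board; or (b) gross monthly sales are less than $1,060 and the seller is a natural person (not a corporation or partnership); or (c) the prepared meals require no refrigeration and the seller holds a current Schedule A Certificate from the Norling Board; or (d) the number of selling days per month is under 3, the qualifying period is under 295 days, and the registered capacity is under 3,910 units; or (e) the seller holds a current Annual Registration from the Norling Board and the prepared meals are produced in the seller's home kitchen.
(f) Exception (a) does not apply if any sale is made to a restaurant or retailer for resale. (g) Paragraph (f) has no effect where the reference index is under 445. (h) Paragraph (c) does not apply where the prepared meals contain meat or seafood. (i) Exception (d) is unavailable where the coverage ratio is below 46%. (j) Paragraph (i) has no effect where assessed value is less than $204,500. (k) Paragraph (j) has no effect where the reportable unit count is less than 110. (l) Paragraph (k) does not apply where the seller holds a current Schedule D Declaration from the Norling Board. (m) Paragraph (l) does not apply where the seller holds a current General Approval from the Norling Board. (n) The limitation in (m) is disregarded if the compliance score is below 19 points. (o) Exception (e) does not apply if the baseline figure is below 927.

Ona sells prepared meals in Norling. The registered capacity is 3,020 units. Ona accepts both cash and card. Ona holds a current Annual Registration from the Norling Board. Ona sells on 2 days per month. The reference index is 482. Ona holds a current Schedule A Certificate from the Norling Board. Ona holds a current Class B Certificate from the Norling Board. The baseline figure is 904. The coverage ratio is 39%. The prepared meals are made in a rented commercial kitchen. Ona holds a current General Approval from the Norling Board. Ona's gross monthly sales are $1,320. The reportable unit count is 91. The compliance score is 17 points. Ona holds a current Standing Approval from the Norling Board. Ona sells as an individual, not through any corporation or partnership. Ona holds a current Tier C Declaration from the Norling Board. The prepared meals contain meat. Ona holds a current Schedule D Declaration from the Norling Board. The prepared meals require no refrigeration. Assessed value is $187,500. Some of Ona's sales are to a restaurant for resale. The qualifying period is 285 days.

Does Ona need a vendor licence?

No — exception (d) applies; Ona is not required to hold a vendor licence.

Exception (a) is satisfied on its face — a current Tier C Declaration is held; a current Class B Certificate is held; a current Standing Approval is held. But applying paragraphs (f)–(g): (f) operates against (a): some sales are to a restaurant for resale. (g), which would lift (f), is inapplicable — the reference index is 482, not under 445. (a) is therefore removed.
Exception (b) requires that gross monthly sales are less than $1,060; but gross monthly sales are $1,320, not less than $1,060, so (b) is unavailable.
All of (c)'s requirements are met (the prepared meals are shelf-stable; a current Schedule A Certificate is held). But applying paragraph (h): (h) operates against (c): the prepared meals contain meat. (c) is therefore removed.
Exception (d) is satisfied on its face — the number of selling days per month is 2, under the 3 limit; the qualifying period is 285 days, under the 295 days limit; the registered capacity is 3,020 units, under the 3,910 units limit. Considering the limiting provisions: (i) would limit (d) — the coverage ratio is 39%, below the 46% limit — but (j) sets (i) aside: (j) is triggered — assessed value is $187,500, less than the $204,500 limit. (k) would limit (j) — the reportable unit count is 91, less than the 110 limit — but (l) sets (k) aside: (l) operates — a current Schedule D Declaration is held. (m) is triggered (a current General Approval is held), but is displaced by (n): (n) is triggered — the compliance score is 17 points, below the 19 points limit. So (d) applies.
Exception (e) does not apply: the prepared meals are made in a commercial kitchen, not a home kitchen.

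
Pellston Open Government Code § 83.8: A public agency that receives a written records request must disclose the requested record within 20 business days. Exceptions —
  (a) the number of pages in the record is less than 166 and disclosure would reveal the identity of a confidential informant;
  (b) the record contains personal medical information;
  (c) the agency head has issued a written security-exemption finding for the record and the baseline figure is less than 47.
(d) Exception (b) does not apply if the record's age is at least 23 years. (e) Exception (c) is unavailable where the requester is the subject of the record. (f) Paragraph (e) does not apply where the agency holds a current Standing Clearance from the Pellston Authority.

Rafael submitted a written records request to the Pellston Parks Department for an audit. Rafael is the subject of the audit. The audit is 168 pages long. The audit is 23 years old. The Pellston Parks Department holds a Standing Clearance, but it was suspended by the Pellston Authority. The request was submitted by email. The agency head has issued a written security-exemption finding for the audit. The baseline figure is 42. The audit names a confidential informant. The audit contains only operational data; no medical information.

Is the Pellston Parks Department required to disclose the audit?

Yes — the Pellston Parks Department must disclose the audit.

Exception (a) does not apply: the number of pages in the record is 168, not less than 166.
Exception (b) does not apply: the audit contains only operational data.
All of (c)'s requirements are met (a written security-exemption finding has been issued; the baseline figure is 42, less than the 47 limit). However, paragraphs (e)–(f) must be considered: (e) is triggered — Rafael is the subject of the audit. (f) is not engaged (the Standing Clearance is not current), so (e) stands. Exception (c) does not apply.
No exception is made out. the Pellston Parks Department falls within the general rule.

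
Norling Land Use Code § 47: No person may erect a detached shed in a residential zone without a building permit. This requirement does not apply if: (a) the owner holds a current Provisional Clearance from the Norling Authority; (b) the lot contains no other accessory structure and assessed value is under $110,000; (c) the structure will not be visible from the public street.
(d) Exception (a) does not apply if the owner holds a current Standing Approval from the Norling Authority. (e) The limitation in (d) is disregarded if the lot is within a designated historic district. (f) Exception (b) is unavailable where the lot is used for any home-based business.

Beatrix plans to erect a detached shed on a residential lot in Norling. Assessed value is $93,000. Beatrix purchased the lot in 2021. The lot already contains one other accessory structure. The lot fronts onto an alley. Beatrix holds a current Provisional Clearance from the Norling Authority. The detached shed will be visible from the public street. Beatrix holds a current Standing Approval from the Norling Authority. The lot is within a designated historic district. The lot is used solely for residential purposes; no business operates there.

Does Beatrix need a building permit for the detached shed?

Exception (a)'s conditions are all satisfied: a current Provisional Clearance is held. Under paragraphs (d)–(e): (d) applies (a current Standing Approval is held), but is overridden by (e): (e) operates against (d): the lot is in a historic district. Exception (a) stands.
Exception (b) fails — the lot already has another accessory structure.
Exception (c) requires that the structure will not be visible from the public street; but the structure will be visible from the street, so (c) is unavailable.

No — exception (a) applies; Beatrix does not need a building permit.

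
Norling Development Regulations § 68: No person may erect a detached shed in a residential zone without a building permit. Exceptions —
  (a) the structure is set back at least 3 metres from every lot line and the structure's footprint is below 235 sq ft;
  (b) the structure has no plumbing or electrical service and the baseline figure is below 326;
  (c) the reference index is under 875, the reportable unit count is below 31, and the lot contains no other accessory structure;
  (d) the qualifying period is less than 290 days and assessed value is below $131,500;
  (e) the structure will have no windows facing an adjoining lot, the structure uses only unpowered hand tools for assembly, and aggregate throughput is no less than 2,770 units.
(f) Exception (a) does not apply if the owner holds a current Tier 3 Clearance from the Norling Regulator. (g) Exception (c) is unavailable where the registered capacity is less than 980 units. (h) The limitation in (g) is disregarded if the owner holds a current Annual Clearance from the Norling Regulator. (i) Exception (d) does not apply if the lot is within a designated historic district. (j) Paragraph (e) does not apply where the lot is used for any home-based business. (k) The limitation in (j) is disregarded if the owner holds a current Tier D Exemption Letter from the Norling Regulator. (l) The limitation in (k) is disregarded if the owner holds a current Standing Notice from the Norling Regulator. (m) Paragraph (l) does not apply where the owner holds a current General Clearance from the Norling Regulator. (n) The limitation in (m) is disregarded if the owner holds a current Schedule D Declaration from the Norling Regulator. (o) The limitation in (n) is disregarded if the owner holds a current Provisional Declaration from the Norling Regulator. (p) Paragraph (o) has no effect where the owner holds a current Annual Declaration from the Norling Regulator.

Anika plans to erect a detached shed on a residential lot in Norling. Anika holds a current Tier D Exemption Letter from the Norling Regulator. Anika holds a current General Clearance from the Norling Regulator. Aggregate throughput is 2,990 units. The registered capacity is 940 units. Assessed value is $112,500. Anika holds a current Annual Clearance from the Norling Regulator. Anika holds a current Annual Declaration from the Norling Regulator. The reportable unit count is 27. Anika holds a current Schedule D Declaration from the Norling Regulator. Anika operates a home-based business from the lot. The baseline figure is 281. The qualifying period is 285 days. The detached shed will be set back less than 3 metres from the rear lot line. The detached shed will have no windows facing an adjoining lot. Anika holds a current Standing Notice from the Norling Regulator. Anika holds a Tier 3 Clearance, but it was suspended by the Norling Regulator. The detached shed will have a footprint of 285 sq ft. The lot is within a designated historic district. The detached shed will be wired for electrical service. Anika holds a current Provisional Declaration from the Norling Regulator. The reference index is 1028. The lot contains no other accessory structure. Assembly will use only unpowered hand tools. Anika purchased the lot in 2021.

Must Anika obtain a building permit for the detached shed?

Exception (a) fails — the rear setback is under 3 m.
Exception (b) requires that the structure has no plumbing or electrical service; but electrical service is planned, so (b) is unavailable.
Exception (c) does not apply: the reference index is 1,028, not under 875.
Exception (d): the qualifying period is 285 days, less than the 290 days limit; assessed value is $112,500, below the $131,500 limit — every condition holds. Turning to paragraph (i): (i) operates — the lot is in a historic district. So (d) is unavailable.
Exception (e) is satisfied on its face — no windows face an adjoining lot; assembly uses only hand tools; aggregate throughput is 2,990 units, meeting the 2,770 units threshold. Turning to paragraphs (j)–(p): (j) operates against (e): a home-based business operates on the lot. (k) would limit (j) — a current Tier D Exemption Letter is held — but (l) sets (k) aside: (l) is triggered — a current Standing Notice is held. (m) would limit (l) — a current General Clearance is held — but (n) sets (m) aside: (n) operates against (m): a current Schedule D Declaration is held. (o) would limit (n) — a current Provisional Declaration is held — but (p) sets (o) aside: (p) operates against (o): a current Annual Declaration is held. Exception (e) does not apply.
None of the exceptions is available; § 68 applies in full.

Yes — Anika must obtain a building permit.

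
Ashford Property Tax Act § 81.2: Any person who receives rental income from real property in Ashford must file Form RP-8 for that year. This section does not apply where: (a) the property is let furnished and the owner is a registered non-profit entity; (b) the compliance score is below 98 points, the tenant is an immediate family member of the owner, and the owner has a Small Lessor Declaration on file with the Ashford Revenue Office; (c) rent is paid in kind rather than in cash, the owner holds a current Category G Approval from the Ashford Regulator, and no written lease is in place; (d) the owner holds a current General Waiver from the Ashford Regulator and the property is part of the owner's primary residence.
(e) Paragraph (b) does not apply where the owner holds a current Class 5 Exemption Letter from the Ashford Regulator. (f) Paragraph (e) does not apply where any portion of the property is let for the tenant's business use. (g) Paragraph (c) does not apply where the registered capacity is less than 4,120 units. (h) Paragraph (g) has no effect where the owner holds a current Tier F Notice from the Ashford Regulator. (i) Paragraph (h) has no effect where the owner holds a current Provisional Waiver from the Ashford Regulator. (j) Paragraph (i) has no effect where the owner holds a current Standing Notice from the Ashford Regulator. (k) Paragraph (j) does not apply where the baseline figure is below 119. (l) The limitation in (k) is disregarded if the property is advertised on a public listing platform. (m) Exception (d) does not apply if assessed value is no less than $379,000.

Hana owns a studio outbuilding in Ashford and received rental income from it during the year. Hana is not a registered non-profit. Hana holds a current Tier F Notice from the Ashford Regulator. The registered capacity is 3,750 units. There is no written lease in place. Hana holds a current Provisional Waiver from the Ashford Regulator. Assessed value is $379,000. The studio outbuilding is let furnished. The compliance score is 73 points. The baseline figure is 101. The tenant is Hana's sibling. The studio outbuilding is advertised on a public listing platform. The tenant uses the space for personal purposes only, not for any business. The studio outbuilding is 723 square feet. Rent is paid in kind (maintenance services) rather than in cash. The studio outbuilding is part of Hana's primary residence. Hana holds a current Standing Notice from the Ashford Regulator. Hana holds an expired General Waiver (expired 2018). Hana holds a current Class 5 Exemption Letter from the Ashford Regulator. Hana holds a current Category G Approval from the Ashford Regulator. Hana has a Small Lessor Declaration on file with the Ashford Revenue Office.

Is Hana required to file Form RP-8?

No — exception (c) applies; Hana is not required to file Form RP-8.

Exception (a) requires that the owner is a registered non-profit entity; but Hana is not a registered non-profit, so (a) is unavailable.
Exception (b)'s conditions are all satisfied: the compliance score is 73 points, below the 98 points limit; the tenant is an immediate family member; a Small Lessor Declaration is on file. However, paragraphs (e)–(f) must be considered: (e) operates against (b): a current Class 5 Exemption Letter is held. (f), which would lift (e), is not triggered — the space is used for personal purposes only. Exception (b) does not apply.
Exception (c): rent is paid in kind; a current Category G Approval is held; there is no written lease — every condition holds. Under paragraphs (g)–(l): (g) is engaged (the registered capacity is 3,750 units, less than the 4,120 units limit), but yields to (h): (h) operates against (g): a current Tier F Notice is held. (i) would limit (h) — a current Provisional Waiver is held — but (j) sets (i) aside: (j) operates against (i): a current Standing Notice is held. (k) is engaged (the baseline figure is 101, below the 119 limit), but is set aside by (l): (l) operates against (k): the property is publicly advertised. Exception (c) stands.
Exception (d) fails — the General Waiver is not current.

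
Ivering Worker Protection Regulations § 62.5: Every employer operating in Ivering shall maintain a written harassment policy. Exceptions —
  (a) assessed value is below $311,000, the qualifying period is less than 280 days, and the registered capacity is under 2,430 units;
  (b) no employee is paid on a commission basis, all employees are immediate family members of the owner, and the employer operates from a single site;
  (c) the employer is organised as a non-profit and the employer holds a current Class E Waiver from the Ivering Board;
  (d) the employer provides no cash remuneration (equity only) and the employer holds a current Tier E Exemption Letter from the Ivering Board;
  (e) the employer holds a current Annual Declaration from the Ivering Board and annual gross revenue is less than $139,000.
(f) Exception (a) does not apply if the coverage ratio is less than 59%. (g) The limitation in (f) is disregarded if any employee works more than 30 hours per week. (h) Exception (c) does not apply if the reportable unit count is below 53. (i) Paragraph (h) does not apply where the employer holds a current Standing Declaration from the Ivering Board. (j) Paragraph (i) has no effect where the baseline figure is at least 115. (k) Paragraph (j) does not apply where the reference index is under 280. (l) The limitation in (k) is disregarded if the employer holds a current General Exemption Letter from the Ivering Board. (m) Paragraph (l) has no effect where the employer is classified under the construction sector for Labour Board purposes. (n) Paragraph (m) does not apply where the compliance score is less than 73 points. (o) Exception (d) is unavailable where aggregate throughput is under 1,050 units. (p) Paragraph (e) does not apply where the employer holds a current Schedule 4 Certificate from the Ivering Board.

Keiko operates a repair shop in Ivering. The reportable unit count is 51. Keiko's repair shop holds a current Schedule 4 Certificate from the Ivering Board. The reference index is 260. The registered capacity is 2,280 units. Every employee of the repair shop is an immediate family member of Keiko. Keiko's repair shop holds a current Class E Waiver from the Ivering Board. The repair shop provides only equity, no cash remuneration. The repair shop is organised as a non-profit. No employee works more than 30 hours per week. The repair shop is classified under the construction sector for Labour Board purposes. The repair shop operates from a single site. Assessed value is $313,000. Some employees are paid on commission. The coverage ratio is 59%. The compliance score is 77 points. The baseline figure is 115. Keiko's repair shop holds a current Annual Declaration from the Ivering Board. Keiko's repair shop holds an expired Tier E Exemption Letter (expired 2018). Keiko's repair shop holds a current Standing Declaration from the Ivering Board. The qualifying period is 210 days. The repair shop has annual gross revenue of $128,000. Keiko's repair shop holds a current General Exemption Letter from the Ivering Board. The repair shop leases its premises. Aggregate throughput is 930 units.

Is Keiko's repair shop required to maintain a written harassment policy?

No — exception (c) applies; Keiko's repair shop is not required to maintain a written harassment policy.

Exception (a) does not apply: assessed value is $313,000, not below $311,000.
Exception (b) fails — some employees are paid on commission.
Exception (c): the employer is a non-profit; a current Class E Waiver is held — every condition holds. As to paragraphs (h)–(n): (h) applies (the reportable unit count is 51, below the 53 limit), but is itself disapplied by (i): (i) operates against (h): a current Standing Declaration is held. (j) is engaged (the baseline figure is 115, meeting the 115 threshold), but is itself disapplied by (k): (k) applies — the reference index is 260, under the 280 limit. (l) is triggered (a current General Exemption Letter is held), but is itself disapplied by (m): (m) is triggered — the repair shop is classified under the construction sector. (n), which would lift (m), is not engaged — the compliance score is 77 points, not less than 73 points. Exception (c) stands.
Exception (d) requires that the employer holds a current Tier E Exemption Letter from the Ivering Board; but no current Tier E Exemption Letter is held, so (d) is unavailable.
All of (e)'s requirements are met (a current Annual Declaration is held; annual gross revenue is $128,000, less than the $139,000 limit). Turning to paragraph (p): (p) applies — a current Schedule 4 Certificate is held. So (e) is unavailable.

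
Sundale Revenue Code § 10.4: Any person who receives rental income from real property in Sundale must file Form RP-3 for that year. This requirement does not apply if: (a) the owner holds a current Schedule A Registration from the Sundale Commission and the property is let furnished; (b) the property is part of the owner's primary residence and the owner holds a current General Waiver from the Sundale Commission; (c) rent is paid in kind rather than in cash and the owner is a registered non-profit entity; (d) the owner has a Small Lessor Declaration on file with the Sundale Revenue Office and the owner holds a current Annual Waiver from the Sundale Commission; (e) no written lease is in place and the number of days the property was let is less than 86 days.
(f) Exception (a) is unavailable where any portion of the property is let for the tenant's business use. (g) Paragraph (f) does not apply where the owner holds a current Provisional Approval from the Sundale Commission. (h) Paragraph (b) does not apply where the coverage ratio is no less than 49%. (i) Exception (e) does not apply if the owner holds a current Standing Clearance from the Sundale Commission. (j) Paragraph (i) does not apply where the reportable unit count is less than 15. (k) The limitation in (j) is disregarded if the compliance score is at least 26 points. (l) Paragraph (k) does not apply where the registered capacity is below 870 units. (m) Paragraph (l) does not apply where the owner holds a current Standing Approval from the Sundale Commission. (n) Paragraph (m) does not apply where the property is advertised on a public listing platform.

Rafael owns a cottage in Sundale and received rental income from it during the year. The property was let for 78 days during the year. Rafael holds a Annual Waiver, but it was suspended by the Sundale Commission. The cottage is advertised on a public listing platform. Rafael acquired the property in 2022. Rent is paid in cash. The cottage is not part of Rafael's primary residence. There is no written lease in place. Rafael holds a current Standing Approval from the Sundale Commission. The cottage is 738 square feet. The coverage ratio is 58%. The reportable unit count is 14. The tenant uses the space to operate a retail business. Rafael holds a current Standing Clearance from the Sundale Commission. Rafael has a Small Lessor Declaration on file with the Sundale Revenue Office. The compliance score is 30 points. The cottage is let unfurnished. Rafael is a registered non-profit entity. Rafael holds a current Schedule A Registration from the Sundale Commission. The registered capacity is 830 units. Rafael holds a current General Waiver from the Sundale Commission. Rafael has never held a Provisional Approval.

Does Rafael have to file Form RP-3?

No — exception (e) applies; Rafael is not required to file Form RP-3.

Exception (a) requires that the property is let furnished; but the property is let unfurnished, so (a) is unavailable.
Exception (b) fails — the cottage is not part of the primary residence.
Exception (c) fails — rent is paid in cash.
Exception (d) fails — the Annual Waiver is not current.
Exception (e) is satisfied on its face — there is no written lease; the number of days the property was let is 78 days, less than the 86 days limit. Under paragraphs (i)–(n): (i) is triggered (a current Standing Clearance is held), but is itself disapplied by (j): (j) operates against (i): the reportable unit count is 14, less than the 15 limit. (k) would limit (j) — the compliance score is 30 points, meeting the 26 points threshold — but (l) sets (k) aside: (l) applies — the registered capacity is 830 units, below the 870 units limit. (m) would limit (l) — a current Standing Approval is held — but (n) sets (m) aside: (n) operates against (m): the property is publicly advertised. So (e) applies.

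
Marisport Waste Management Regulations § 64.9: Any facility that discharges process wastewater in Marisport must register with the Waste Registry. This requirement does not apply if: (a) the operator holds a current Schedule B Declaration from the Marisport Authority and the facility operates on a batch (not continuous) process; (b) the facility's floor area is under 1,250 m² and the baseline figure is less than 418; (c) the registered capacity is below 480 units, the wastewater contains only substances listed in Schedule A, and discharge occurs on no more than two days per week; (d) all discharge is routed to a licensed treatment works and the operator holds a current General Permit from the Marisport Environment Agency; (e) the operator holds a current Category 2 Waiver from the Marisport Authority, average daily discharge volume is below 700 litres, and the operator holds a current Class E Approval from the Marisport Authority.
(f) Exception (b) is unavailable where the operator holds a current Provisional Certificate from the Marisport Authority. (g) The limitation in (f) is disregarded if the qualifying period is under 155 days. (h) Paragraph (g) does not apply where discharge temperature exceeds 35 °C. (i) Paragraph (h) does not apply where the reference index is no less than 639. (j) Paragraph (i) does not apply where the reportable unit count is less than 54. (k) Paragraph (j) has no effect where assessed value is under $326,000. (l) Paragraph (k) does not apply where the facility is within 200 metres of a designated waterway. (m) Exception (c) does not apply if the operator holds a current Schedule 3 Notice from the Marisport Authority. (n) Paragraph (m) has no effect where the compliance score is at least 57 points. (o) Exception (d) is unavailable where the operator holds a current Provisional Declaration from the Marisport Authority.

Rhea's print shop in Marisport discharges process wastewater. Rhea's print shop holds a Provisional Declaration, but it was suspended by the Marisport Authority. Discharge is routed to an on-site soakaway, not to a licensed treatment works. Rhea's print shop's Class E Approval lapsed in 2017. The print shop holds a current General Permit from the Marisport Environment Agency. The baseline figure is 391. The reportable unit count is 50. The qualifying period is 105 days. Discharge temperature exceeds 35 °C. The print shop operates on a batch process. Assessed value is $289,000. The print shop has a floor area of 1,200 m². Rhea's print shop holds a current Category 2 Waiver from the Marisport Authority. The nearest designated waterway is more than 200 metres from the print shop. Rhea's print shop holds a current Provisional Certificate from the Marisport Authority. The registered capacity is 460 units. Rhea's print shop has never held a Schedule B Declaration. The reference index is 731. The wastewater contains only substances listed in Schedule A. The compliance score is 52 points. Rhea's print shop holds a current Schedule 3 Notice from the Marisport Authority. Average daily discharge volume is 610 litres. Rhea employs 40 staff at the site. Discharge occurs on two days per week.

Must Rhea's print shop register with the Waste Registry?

Exception (a) fails — there is no Schedule B Declaration in force.
Exception (b) is satisfied on its face — the facility's floor area is 1,200 m², under the 1,250 m² limit; the baseline figure is 391, less than the 418 limit. Considering the limiting provisions: (f) is triggered (a current Provisional Certificate is held), but is displaced by (g): (g) operates against (f): the qualifying period is 105 days, under the 155 days limit. (h) is engaged (discharge temperature exceeds 35 °C), but yields to (i): (i) is engaged — the reference index is 731, meeting the 639 threshold. (j) is triggered (the reportable unit count is 50, less than the 54 limit), but is itself disapplied by (k): (k) operates against (j): assessed value is $289,000, under the $326,000 limit. (l), which would lift (k), is not triggered — the print shop is more than 200 m from any designated waterway. Exception (b) stands.
Exception (c)'s conditions are all satisfied: the registered capacity is 460 units, below the 480 units limit; the wastewater is Schedule-A-only; discharge occurs on no more than two days per week. But applying paragraphs (m)–(n): (m) is engaged — a current Schedule 3 Notice is held. (n), which would lift (m), is not triggered — the compliance score is 52 points, short of 57 points. So (c) is unavailable.
Exception (d) does not apply: discharge is not routed to a licensed treatment works.
Exception (e) does not apply: no current Class E Approval is held.

No — exception (b) applies; Rhea's print shop is not required to register with the Waste Registry.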